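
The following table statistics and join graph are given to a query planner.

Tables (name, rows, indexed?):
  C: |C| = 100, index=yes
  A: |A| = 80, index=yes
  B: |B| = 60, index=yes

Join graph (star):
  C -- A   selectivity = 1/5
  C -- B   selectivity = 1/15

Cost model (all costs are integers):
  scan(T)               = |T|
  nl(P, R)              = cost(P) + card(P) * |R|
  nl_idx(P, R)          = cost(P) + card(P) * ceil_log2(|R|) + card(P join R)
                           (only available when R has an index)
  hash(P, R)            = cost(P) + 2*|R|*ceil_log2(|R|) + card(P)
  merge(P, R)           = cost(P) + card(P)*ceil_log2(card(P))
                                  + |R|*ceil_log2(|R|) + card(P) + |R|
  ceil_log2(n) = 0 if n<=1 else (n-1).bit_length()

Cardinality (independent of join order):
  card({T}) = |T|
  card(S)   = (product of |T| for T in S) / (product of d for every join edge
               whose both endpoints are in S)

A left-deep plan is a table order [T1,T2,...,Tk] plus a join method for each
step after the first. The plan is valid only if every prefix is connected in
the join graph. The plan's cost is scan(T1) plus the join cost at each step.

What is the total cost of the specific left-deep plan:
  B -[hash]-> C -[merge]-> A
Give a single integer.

step 1: scan B: cost=60, card=60
step 2: join C via hash
    card(P join C) = 60*100/(15) = 400
    cost = 60 + 2*100*7 + 60 = 1520
step 3: join A via merge
    card(P join A) = 400*80/(5) = 6400
    cost = 1520 + 400*9 + 80*7 + 400 + 80 = 6160

6160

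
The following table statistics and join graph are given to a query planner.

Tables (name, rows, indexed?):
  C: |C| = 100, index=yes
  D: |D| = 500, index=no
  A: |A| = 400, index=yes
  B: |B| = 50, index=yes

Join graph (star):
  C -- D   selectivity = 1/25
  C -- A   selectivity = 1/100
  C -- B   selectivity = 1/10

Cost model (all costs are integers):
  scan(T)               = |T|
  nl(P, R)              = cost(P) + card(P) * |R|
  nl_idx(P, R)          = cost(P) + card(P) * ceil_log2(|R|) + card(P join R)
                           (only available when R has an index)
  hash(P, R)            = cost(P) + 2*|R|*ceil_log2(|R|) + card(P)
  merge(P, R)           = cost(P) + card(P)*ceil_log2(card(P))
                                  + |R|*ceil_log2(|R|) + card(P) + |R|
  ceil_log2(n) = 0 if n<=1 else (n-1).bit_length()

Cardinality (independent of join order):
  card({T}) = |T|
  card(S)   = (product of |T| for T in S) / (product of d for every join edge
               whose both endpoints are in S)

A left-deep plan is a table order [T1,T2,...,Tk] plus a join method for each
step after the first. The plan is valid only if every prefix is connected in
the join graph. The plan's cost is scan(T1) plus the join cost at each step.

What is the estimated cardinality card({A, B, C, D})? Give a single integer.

Tables in S: A(400), B(50), C(100), D(500)
Edges inside S: C-D(d=25), C-A(d=100), C-B(d=10)
numerator = 400 * 50 * 100 * 500 = 1000000000
denominator = 25 * 100 * 10 = 25000
card(S) = 1000000000 / 25000 = 40000

40000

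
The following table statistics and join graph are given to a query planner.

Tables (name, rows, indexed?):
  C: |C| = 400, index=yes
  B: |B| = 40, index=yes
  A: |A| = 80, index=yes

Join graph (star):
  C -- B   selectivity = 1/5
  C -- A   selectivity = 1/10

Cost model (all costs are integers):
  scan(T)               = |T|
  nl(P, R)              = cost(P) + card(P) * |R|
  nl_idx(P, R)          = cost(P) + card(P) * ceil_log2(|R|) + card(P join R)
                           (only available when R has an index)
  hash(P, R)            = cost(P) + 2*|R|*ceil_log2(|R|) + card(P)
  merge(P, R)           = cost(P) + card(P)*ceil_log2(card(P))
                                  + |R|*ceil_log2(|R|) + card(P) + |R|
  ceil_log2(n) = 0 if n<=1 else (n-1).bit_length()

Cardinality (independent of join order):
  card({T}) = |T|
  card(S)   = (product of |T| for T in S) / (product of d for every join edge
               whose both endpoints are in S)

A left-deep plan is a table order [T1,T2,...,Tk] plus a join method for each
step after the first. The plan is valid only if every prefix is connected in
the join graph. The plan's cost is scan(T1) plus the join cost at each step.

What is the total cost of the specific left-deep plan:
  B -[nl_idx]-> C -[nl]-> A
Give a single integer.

step 1: scan B: cost=40, card=40
step 2: join C via nl_idx
    card(P join C) = 40*400/(5) = 3200
    cost = 40 + 40*9 + 3200 = 3600
step 3: join A via nl
    card(P join A) = 3200*80/(10) = 25600
    cost = 3600 + 3200*80 = 259600

259600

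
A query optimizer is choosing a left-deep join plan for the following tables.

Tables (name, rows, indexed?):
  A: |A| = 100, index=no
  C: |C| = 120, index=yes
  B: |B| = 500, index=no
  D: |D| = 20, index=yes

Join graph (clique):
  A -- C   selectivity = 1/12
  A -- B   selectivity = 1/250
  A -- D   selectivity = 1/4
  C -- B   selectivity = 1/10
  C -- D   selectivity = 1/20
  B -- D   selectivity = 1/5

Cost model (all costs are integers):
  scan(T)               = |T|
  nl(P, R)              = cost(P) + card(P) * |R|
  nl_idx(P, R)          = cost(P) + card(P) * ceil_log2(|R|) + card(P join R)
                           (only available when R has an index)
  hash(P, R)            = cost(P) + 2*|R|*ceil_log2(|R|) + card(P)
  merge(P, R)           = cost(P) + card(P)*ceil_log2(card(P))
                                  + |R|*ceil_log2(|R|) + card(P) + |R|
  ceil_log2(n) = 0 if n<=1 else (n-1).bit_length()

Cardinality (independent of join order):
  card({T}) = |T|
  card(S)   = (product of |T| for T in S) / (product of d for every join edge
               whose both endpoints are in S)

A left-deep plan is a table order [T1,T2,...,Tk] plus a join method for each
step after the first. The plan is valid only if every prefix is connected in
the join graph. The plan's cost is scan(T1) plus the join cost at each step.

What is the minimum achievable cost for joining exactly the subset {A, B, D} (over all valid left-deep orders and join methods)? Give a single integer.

Selinger DP over subsets of {A,B,D}:
  {A}: scan cost=100, card=100
  {B}: scan cost=500, card=500
  {D}: scan cost=20, card=20
  {AB}: card=200; try (A,hash)→2400, (B,merge)→5900, (A,merge)→6300, (B,hash)→9200, (B,nl)→50100, (A,nl)→50500; best=2400 via (A,hash)
  {AD}: card=500; try (D,hash)→400, (A,merge)→940, (D,merge)→1020, (D,nl_idx)→1100, (A,hash)→1440, (A,nl)→2020 …(+1); best=400 via (D,hash)
  {BD}: card=2000; try (D,hash)→1200, (D,nl_idx)→5000, (B,merge)→5140, (D,merge)→5620, (B,hash)→9040, (B,nl)→10020 …(+1); best=1200 via (D,hash)
  {ABD}: card=200; try (D,hash)→2800, (D,nl_idx)→3600, (D,merge)→4320, (A,hash)→4600, (D,nl)→6400, (B,hash)→9900 …(+4); best=2800 via (D,hash)

2800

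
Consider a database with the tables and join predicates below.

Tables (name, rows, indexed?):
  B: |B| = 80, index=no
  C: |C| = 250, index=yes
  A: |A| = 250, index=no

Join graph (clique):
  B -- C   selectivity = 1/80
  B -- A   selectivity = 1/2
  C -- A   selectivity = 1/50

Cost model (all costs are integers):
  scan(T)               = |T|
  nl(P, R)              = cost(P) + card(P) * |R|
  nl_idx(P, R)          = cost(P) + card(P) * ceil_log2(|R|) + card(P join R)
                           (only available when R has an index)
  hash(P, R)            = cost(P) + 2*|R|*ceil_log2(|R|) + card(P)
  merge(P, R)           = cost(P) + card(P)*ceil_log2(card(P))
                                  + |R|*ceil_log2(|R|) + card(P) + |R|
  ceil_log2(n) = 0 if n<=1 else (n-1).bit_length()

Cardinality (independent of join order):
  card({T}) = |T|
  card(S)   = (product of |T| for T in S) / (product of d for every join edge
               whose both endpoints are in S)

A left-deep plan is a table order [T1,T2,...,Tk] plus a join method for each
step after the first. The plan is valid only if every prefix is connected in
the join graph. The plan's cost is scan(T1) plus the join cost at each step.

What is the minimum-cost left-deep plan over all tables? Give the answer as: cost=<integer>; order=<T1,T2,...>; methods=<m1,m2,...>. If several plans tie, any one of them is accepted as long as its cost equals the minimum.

Selinger DP (subsets sized 1..n):
  {B}: scan cost=80, card=80
  {C}: scan cost=250, card=250
  {A}: scan cost=250, card=250
  {BC}: card=250; try (C,nl_idx)→970, (B,hash)→1620, (C,merge)→2970, (B,merge)→3140, (C,hash)→4160, (C,nl)→20080 …(+1); best=970 via (C,nl_idx)
  {AB}: card=10000; try (B,hash)→1620, (A,merge)→2970, (B,merge)→3140, (A,hash)→4160, (A,nl)→20080, (B,nl)→20250; best=1620 via (B,hash)
  {AC}: card=1250; try (C,nl_idx)→3500, (C,hash)→4500, (A,hash)→4500, (C,merge)→4750, (A,merge)→4750, (C,nl)→62750 …(+1); best=3500 via (C,nl_idx)
  {ABC}: card=625; try (A,hash)→5220, (A,merge)→5470, (B,hash)→5870, (C,hash)→15620, (B,merge)→19140, (A,nl)→63470 …(+4); best=5220 via (A,hash)

cost=5220; order=B,C,A; methods=nl_idx,hash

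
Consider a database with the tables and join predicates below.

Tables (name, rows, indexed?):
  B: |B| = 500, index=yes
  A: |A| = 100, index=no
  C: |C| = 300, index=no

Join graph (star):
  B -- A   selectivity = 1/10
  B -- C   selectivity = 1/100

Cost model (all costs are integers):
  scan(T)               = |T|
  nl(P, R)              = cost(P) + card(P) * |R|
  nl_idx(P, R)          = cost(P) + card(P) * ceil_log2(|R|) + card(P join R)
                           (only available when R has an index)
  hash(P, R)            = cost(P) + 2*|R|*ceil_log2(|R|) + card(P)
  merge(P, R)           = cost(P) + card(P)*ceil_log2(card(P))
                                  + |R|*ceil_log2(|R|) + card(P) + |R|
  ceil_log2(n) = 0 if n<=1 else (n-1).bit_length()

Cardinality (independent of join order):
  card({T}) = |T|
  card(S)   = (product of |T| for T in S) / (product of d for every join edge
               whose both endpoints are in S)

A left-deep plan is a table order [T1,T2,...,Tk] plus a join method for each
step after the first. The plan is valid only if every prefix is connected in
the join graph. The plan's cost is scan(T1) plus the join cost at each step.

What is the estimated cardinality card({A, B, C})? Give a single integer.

Tables in S: A(100), B(500), C(300)
Edges inside S: B-A(d=10), B-C(d=100)
numerator = 100 * 500 * 300 = 15000000
denominator = 10 * 100 = 1000
card(S) = 15000000 / 1000 = 15000

15000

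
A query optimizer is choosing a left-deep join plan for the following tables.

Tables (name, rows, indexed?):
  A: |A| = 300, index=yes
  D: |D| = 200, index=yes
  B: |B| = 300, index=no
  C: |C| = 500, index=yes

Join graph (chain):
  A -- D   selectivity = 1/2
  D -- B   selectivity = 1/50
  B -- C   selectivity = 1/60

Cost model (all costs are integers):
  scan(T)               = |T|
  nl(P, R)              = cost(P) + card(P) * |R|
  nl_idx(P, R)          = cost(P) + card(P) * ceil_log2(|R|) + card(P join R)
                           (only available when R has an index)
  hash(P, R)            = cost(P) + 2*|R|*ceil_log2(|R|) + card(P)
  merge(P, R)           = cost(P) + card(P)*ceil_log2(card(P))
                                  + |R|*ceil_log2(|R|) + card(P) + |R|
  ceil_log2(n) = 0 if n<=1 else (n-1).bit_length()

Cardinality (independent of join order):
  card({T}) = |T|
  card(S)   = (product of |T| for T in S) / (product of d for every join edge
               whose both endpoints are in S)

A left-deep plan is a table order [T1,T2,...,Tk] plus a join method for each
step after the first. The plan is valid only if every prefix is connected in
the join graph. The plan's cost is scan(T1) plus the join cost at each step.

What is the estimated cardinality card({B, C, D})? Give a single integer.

Tables in S: B(300), C(500), D(200)
Edges inside S: D-B(d=50), B-C(d=60)
numerator = 300 * 500 * 200 = 30000000
denominator = 50 * 60 = 3000
card(S) = 30000000 / 3000 = 10000

10000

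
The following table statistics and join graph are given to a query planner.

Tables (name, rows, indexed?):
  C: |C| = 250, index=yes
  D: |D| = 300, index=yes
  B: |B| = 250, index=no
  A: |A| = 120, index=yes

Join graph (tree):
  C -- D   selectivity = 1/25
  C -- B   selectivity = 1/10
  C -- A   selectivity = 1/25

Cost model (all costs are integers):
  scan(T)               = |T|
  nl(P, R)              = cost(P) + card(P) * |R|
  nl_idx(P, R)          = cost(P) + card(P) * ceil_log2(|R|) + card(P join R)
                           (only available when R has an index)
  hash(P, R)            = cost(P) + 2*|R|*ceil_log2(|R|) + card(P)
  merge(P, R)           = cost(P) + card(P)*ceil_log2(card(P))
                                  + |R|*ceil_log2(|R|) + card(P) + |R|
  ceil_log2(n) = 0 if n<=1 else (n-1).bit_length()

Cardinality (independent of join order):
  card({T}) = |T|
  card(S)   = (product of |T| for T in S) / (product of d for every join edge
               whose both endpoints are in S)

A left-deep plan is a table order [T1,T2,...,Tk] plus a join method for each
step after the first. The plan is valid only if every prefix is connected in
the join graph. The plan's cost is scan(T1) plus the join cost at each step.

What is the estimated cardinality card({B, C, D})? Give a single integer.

Tables in S: B(250), C(250), D(300)
Edges inside S: C-D(d=25), C-B(d=10)
numerator = 250 * 250 * 300 = 18750000
denominator = 25 * 10 = 250
card(S) = 18750000 / 250 = 75000

75000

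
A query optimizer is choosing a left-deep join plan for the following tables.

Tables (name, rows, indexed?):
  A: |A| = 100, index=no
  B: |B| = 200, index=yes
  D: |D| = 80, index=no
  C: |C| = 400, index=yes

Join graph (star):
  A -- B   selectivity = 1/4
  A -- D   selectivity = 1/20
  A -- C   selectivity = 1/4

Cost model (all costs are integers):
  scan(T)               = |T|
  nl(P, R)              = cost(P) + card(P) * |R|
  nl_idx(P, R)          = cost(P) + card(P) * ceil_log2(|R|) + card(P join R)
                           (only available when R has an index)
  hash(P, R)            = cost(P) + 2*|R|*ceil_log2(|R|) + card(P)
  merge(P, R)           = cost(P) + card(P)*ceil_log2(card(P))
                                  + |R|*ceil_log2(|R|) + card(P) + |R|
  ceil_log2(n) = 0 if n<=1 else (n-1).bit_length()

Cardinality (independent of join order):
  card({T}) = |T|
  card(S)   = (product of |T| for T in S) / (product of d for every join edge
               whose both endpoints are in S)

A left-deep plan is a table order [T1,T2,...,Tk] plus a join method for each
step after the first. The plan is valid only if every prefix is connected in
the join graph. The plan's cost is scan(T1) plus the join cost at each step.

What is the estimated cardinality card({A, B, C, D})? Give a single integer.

Tables in S: A(100), B(200), C(400), D(80)
Edges inside S: A-B(d=4), A-D(d=20), A-C(d=4)
numerator = 100 * 200 * 400 * 80 = 640000000
denominator = 4 * 20 * 4 = 320
card(S) = 640000000 / 320 = 2000000

2000000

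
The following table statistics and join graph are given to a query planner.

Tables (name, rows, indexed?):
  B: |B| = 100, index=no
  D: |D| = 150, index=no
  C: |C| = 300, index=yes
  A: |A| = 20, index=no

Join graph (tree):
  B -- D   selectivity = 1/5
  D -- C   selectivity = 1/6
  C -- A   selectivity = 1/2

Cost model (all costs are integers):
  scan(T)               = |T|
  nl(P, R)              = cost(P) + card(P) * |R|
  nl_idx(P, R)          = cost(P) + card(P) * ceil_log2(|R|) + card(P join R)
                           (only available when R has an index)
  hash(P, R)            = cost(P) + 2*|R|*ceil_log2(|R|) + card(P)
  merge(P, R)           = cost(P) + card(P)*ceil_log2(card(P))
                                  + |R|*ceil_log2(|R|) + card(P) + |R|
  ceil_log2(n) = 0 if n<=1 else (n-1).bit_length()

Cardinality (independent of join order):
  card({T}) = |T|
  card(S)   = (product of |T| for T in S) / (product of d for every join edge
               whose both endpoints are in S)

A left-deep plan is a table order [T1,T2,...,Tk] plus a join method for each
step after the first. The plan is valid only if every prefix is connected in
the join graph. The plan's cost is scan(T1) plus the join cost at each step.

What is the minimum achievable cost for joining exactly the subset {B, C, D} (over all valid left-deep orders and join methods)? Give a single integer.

10100

Selinger DP over subsets of {B,C,D}:
  {B}: scan cost=100, card=100
  {D}: scan cost=150, card=150
  {C}: scan cost=300, card=300
  {BD}: card=3000; try (B,hash)→1700, (D,merge)→2250, (B,merge)→2300, (D,hash)→2600, (D,nl)→15100, (B,nl)→15150; best=1700 via (B,hash)
  {CD}: card=7500; try (D,hash)→3000, (C,merge)→4500, (D,merge)→4650, (C,hash)→5700, (C,nl_idx)→9000, (C,nl)→45150 …(+1); best=3000 via (D,hash)
  {BCD}: card=150000; try (C,hash)→10100, (B,hash)→11900, (C,merge)→43700, (B,merge)→108800, (C,nl_idx)→178700, (B,nl)→753000 …(+1); best=10100 via (C,hash)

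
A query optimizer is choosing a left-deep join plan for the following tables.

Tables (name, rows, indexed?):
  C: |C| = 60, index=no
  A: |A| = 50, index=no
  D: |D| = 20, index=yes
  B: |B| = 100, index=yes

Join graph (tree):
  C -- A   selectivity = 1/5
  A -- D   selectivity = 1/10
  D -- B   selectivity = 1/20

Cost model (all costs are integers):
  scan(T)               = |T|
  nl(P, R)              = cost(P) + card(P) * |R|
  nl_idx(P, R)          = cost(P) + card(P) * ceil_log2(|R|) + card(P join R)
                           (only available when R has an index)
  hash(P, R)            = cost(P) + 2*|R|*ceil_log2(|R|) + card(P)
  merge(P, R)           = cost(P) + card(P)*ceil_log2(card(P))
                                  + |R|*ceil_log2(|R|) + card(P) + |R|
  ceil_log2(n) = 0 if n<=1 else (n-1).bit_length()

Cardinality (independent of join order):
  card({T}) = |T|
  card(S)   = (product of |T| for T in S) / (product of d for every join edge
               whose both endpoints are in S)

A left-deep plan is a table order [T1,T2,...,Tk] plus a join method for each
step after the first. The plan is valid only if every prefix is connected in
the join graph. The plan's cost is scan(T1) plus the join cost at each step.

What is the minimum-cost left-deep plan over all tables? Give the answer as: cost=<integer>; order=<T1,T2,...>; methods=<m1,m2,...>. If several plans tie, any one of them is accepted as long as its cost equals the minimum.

cost=2180; order=D,B,A,C; methods=nl_idx,hash,hash

Selinger DP (subsets sized 1..n):
  {C}: scan cost=60, card=60
  {A}: scan cost=50, card=50
  {D}: scan cost=20, card=20
  {B}: scan cost=100, card=100
  {AC}: card=600; try (A,hash)→720, (C,hash)→820, (C,merge)→820, (A,merge)→830, (C,nl)→3050, (A,nl)→3060; best=720 via (A,hash)
  {AD}: card=100; try (D,hash)→300, (D,nl_idx)→400, (A,merge)→490, (D,merge)→520, (A,hash)→640, (A,nl)→1020 …(+1); best=300 via (D,hash)
  {BD}: card=100; try (B,nl_idx)→260, (D,hash)→400, (D,nl_idx)→700, (B,merge)→940, (D,merge)→1020, (B,hash)→1440 …(+2); best=260 via (B,nl_idx)
  {ACD}: card=1200; try (C,hash)→1120, (D,hash)→1520, (C,merge)→1520, (D,nl_idx)→4920, (C,nl)→6300, (D,merge)→7440 …(+1); best=1120 via (C,hash)
  {ABD}: card=500; try (A,hash)→960, (A,merge)→1410, (B,nl_idx)→1500, (B,hash)→1800, (B,merge)→1900, (A,nl)→5260 …(+1); best=960 via (A,hash)
  {ABCD}: card=6000; try (C,hash)→2180, (B,hash)→3720, (C,merge)→6380, (B,nl_idx)→15520, (B,merge)→16320, (C,nl)→30960 …(+1); best=2180 via (C,hash)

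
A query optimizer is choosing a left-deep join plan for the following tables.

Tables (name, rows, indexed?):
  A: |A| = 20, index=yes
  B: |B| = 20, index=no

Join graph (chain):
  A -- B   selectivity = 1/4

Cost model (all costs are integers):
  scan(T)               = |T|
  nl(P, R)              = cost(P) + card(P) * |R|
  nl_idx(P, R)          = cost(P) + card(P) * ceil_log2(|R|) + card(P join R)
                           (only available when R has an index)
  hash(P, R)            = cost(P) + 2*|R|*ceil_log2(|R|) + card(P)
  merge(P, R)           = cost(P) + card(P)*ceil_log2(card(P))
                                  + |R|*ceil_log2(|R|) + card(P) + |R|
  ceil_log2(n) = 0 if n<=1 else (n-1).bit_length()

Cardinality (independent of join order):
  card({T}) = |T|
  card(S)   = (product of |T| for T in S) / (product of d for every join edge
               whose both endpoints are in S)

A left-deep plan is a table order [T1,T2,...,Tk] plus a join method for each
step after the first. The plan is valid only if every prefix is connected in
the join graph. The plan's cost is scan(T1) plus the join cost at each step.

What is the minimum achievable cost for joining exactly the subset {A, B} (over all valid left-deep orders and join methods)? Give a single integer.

Selinger DP over subsets of {A,B}:
  {A}: scan cost=20, card=20
  {B}: scan cost=20, card=20
  {AB}: card=100; try (A,nl_idx)→220, (B,hash)→240, (A,hash)→240, (B,merge)→260, (A,merge)→260, (B,nl)→420 …(+1); best=220 via (A,nl_idx)

220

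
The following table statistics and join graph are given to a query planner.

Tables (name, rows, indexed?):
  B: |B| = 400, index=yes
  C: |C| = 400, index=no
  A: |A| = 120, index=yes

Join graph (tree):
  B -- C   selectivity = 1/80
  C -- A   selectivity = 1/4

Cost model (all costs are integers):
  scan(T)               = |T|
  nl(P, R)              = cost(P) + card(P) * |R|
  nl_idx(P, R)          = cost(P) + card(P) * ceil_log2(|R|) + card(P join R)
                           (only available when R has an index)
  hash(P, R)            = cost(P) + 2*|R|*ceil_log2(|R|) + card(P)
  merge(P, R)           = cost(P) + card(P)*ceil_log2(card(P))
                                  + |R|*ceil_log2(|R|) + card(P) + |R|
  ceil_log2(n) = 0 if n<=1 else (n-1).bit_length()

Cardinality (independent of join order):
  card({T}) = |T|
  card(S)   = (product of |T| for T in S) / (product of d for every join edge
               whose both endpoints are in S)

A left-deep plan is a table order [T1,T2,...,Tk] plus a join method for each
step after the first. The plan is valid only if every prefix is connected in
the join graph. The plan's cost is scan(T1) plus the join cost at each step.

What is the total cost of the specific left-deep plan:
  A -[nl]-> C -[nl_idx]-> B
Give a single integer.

step 1: scan A: cost=120, card=120
step 2: join C via nl
    card(P join C) = 120*400/(4) = 12000
    cost = 120 + 120*400 = 48120
step 3: join B via nl_idx
    card(P join B) = 12000*400/(80) = 60000
    cost = 48120 + 12000*9 + 60000 = 216120

216120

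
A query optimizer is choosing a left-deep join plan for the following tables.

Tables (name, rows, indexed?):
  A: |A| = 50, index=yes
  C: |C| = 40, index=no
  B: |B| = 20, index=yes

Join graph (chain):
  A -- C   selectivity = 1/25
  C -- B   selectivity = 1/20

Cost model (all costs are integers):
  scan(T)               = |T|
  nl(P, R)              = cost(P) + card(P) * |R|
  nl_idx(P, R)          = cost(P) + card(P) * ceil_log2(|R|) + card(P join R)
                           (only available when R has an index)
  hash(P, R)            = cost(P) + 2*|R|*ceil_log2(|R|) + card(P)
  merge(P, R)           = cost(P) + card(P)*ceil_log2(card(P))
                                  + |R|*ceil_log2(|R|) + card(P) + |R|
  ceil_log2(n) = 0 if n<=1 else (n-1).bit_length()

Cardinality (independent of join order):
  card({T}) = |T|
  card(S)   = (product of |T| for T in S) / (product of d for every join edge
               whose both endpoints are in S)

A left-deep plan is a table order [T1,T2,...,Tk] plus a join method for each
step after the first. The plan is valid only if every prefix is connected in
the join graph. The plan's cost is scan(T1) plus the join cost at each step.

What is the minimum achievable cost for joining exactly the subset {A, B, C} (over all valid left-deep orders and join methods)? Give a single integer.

Selinger DP over subsets of {A,B,C}:
  {A}: scan cost=50, card=50
  {C}: scan cost=40, card=40
  {B}: scan cost=20, card=20
  {AC}: card=80; try (A,nl_idx)→360, (C,hash)→580, (A,merge)→670, (C,merge)→680, (A,hash)→680, (A,nl)→2040 …(+1); best=360 via (A,nl_idx)
  {BC}: card=40; try (B,hash)→280, (B,nl_idx)→280, (C,merge)→420, (B,merge)→440, (C,hash)→520, (C,nl)→820 …(+1); best=280 via (B,hash)
  {ABC}: card=80; try (A,nl_idx)→600, (B,hash)→640, (B,nl_idx)→840, (A,merge)→910, (A,hash)→920, (B,merge)→1120 …(+2); best=600 via (A,nl_idx)

600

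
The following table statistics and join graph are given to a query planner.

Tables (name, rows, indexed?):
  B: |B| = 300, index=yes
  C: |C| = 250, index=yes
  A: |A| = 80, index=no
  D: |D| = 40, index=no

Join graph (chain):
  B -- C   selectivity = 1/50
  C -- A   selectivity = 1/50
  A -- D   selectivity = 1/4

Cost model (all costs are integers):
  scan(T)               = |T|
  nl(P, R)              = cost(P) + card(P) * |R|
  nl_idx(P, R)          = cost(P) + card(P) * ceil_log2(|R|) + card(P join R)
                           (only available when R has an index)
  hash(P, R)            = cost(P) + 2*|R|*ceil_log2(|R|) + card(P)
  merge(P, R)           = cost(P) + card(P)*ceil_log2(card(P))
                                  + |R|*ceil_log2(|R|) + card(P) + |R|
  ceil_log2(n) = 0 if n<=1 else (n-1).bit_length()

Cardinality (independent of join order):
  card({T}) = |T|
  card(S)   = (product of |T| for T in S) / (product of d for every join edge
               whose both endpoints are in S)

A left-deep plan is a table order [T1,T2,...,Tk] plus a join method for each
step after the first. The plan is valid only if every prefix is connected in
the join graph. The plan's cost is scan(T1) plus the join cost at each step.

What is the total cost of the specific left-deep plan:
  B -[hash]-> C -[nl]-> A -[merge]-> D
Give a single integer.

156080

step 1: scan B: cost=300, card=300
step 2: join C via hash
    card(P join C) = 300*250/(50) = 1500
    cost = 300 + 2*250*8 + 300 = 4600
step 3: join A via nl
    card(P join A) = 1500*80/(50) = 2400
    cost = 4600 + 1500*80 = 124600
step 4: join D via merge
    card(P join D) = 2400*40/(4) = 24000
    cost = 124600 + 2400*12 + 40*6 + 2400 + 40 = 156080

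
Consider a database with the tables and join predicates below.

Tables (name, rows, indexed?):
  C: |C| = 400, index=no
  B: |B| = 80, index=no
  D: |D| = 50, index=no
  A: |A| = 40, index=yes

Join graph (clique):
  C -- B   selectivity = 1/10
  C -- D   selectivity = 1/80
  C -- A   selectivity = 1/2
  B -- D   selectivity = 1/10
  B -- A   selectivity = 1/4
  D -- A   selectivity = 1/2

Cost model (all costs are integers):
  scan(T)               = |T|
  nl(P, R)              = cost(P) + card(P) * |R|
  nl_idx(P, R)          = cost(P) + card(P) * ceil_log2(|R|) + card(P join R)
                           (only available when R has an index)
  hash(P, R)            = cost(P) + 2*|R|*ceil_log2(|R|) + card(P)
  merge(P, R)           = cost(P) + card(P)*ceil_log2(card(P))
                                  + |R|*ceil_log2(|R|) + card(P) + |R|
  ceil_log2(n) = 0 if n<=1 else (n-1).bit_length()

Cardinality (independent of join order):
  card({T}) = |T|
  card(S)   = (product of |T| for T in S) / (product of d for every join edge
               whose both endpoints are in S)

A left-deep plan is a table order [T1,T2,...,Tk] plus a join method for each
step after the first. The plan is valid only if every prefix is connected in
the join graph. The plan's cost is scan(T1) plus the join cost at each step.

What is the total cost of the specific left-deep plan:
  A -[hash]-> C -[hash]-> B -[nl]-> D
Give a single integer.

step 1: scan A: cost=40, card=40
step 2: join C via hash
    card(P join C) = 40*400/(2) = 8000
    cost = 40 + 2*400*9 + 40 = 7280
step 3: join B via hash
    card(P join B) = 8000*80/(10*4) = 16000
    cost = 7280 + 2*80*7 + 8000 = 16400
step 4: join D via nl
    card(P join D) = 16000*50/(80*10*2) = 500
    cost = 16400 + 16000*50 = 816400

816400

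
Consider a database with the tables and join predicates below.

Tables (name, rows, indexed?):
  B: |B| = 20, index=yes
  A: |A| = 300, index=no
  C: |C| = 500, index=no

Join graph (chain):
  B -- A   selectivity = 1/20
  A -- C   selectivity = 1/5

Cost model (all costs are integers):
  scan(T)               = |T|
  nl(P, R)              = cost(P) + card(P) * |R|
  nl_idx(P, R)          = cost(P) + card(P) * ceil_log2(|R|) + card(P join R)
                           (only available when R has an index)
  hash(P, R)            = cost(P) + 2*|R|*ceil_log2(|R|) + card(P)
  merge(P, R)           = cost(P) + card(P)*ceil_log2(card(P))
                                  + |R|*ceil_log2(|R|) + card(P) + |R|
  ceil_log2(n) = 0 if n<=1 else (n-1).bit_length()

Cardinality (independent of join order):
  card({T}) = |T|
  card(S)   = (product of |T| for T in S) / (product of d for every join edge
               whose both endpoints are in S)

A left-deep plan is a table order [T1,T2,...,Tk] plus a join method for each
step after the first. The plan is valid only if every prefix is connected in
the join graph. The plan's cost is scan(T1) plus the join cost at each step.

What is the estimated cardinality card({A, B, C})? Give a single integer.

30000

Tables in S: A(300), B(20), C(500)
Edges inside S: B-A(d=20), A-C(d=5)
numerator = 300 * 20 * 500 = 3000000
denominator = 20 * 5 = 100
card(S) = 3000000 / 100 = 30000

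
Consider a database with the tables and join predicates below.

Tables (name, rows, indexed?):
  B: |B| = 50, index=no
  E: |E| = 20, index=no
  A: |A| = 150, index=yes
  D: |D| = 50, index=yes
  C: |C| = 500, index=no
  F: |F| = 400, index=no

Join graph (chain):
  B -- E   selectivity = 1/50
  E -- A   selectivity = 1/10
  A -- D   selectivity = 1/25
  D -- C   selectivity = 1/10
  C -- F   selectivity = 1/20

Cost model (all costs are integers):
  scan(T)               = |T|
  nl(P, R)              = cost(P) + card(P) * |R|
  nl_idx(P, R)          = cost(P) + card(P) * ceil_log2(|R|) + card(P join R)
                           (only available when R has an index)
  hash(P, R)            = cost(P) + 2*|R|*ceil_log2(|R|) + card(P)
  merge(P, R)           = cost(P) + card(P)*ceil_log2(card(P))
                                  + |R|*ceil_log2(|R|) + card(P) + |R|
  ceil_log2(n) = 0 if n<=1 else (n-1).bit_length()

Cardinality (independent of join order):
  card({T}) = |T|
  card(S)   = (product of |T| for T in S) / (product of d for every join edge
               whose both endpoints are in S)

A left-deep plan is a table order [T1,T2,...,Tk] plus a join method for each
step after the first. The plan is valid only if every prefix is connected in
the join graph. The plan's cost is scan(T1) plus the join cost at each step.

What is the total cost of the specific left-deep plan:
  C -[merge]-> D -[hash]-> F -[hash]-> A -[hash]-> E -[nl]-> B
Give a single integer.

30368150

step 1: scan C: cost=500, card=500
step 2: join D via merge
    card(P join D) = 500*50/(10) = 2500
    cost = 500 + 500*9 + 50*6 + 500 + 50 = 5850
step 3: join F via hash
    card(P join F) = 2500*400/(20) = 50000
    cost = 5850 + 2*400*9 + 2500 = 15550
step 4: join A via hash
    card(P join A) = 50000*150/(25) = 300000
    cost = 15550 + 2*150*8 + 50000 = 67950
step 5: join E via hash
    card(P join E) = 300000*20/(10) = 600000
    cost = 67950 + 2*20*5 + 300000 = 368150
step 6: join B via nl
    card(P join B) = 600000*50/(50) = 600000
    cost = 368150 + 600000*50 = 30368150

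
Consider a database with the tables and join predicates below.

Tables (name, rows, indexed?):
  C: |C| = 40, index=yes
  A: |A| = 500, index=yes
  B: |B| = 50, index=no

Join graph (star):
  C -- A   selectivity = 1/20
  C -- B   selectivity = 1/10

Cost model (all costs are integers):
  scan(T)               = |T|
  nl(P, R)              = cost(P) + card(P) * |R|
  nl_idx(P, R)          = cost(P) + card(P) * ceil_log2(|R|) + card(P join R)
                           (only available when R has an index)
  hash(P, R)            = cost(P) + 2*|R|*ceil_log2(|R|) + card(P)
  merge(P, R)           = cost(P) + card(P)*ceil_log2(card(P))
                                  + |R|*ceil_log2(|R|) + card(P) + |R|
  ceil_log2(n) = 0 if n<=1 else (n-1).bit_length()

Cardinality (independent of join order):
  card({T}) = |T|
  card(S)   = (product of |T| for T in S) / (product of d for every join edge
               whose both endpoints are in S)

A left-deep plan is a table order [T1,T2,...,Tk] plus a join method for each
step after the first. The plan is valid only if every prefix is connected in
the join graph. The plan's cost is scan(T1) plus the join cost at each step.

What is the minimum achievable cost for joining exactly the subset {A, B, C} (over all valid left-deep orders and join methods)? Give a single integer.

3000

Selinger DP over subsets of {A,B,C}:
  {C}: scan cost=40, card=40
  {A}: scan cost=500, card=500
  {B}: scan cost=50, card=50
  {AC}: card=1000; try (A,nl_idx)→1400, (C,hash)→1480, (C,nl_idx)→4500, (A,merge)→5320, (C,merge)→5780, (A,hash)→9080 …(+2); best=1400 via (A,nl_idx)
  {BC}: card=200; try (C,nl_idx)→550, (C,hash)→580, (B,merge)→670, (C,merge)→680, (B,hash)→680, (B,nl)→2040 …(+1); best=550 via (C,nl_idx)
  {ABC}: card=5000; try (B,hash)→3000, (A,merge)→7350, (A,nl_idx)→7350, (A,hash)→9750, (B,merge)→12750, (B,nl)→51400 …(+1); best=3000 via (B,hash)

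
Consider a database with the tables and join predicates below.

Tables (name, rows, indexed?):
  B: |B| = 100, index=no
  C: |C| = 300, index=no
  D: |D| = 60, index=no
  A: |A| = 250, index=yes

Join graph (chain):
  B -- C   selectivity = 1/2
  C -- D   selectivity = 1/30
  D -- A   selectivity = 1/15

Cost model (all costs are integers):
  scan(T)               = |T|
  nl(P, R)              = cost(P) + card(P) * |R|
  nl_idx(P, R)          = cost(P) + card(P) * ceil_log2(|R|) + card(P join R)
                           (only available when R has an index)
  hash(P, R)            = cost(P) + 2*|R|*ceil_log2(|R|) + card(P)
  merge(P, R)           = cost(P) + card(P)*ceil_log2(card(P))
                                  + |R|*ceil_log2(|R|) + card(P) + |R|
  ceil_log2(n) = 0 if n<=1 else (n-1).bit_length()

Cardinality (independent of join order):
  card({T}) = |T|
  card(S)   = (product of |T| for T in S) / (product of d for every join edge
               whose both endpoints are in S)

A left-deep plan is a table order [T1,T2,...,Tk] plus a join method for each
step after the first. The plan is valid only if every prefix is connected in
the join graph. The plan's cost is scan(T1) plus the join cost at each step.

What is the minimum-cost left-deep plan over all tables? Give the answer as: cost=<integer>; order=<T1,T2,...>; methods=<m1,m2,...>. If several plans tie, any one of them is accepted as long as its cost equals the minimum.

cost=17320; order=C,D,A,B; methods=hash,hash,hash

Selinger DP (subsets sized 1..n):
  {B}: scan cost=100, card=100
  {C}: scan cost=300, card=300
  {D}: scan cost=60, card=60
  {A}: scan cost=250, card=250
  {BC}: card=15000; try (B,hash)→2000, (C,merge)→3900, (B,merge)→4100, (C,hash)→5600, (C,nl)→30100, (B,nl)→30300; best=2000 via (B,hash)
  {CD}: card=600; try (D,hash)→1320, (C,merge)→3480, (D,merge)→3720, (C,hash)→5520, (C,nl)→18060, (D,nl)→18300; best=1320 via (D,hash)
  {AD}: card=1000; try (D,hash)→1220, (A,nl_idx)→1540, (A,merge)→2730, (D,merge)→2920, (A,hash)→4120, (A,nl)→15060 …(+1); best=1220 via (D,hash)
  {BCD}: card=30000; try (B,hash)→3320, (B,merge)→8720, (D,hash)→17720, (B,nl)→61320, (D,merge)→227420, (D,nl)→902000; best=3320 via (B,hash)
  {ACD}: card=10000; try (A,hash)→5920, (C,hash)→7620, (A,merge)→10170, (C,merge)→15220, (A,nl_idx)→16120, (A,nl)→151320 …(+1); best=5920 via (A,hash)
  {ABCD}: card=500000; try (B,hash)→17320, (A,hash)→37320, (B,merge)→156720, (A,merge)→485570, (A,nl_idx)→743320, (B,nl)→1005920 …(+1); best=17320 via (B,hash)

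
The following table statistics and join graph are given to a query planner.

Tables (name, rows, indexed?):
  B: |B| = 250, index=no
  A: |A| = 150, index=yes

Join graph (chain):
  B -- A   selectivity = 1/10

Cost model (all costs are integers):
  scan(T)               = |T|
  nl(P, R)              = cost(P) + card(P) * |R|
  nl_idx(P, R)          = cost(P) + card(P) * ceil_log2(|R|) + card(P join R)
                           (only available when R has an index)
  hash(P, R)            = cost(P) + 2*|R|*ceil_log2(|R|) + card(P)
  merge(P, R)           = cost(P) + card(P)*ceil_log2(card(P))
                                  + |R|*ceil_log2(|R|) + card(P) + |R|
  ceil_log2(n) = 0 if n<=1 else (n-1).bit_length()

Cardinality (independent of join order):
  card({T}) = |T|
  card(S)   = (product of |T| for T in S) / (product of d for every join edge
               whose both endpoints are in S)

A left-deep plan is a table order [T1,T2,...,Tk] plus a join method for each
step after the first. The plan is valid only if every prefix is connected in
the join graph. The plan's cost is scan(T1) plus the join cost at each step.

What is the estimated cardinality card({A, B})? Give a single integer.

Tables in S: A(150), B(250)
Edges inside S: B-A(d=10)
numerator = 150 * 250 = 37500
denominator = 10 = 10
card(S) = 37500 / 10 = 3750

3750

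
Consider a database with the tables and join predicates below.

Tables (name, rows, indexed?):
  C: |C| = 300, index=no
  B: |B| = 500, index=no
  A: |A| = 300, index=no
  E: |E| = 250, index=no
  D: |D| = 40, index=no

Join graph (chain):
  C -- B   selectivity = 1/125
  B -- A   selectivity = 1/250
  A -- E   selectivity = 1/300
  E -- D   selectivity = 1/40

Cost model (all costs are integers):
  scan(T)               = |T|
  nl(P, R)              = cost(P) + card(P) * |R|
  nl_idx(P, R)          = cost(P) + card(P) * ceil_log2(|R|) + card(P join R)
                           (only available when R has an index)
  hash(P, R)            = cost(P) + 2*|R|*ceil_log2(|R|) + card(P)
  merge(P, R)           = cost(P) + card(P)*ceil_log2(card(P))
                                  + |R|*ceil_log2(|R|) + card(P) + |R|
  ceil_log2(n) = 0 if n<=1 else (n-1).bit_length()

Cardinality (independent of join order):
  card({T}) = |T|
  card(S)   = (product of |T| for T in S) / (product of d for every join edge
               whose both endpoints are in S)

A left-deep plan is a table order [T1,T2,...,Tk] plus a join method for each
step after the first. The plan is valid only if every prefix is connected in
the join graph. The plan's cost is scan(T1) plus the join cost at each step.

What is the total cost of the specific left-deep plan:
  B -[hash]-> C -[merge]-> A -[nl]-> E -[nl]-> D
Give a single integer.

431800

step 1: scan B: cost=500, card=500
step 2: join C via hash
    card(P join C) = 500*300/(125) = 1200
    cost = 500 + 2*300*9 + 500 = 6400
step 3: join A via merge
    card(P join A) = 1200*300/(250) = 1440
    cost = 6400 + 1200*11 + 300*9 + 1200 + 300 = 23800
step 4: join E via nl
    card(P join E) = 1440*250/(300) = 1200
    cost = 23800 + 1440*250 = 383800
step 5: join D via nl
    card(P join D) = 1200*40/(40) = 1200
    cost = 383800 + 1200*40 = 431800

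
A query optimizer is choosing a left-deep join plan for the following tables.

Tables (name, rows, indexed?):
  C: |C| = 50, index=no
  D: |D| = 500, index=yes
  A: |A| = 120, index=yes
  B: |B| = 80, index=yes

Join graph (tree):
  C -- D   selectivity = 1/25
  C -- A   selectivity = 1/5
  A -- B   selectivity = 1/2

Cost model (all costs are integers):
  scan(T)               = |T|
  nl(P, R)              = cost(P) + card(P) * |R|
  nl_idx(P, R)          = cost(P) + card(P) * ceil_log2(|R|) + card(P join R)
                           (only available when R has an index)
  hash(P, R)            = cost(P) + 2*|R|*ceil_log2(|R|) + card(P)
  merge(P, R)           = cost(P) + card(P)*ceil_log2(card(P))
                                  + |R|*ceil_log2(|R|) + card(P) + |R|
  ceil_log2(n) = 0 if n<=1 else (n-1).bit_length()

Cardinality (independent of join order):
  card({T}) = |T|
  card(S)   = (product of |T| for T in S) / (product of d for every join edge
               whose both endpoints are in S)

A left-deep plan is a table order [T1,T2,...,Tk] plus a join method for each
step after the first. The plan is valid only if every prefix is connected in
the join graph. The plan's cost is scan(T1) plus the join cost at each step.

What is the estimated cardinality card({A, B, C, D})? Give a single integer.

Tables in S: A(120), B(80), C(50), D(500)
Edges inside S: C-D(d=25), C-A(d=5), A-B(d=2)
numerator = 120 * 80 * 50 * 500 = 240000000
denominator = 25 * 5 * 2 = 250
card(S) = 240000000 / 250 = 960000

960000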